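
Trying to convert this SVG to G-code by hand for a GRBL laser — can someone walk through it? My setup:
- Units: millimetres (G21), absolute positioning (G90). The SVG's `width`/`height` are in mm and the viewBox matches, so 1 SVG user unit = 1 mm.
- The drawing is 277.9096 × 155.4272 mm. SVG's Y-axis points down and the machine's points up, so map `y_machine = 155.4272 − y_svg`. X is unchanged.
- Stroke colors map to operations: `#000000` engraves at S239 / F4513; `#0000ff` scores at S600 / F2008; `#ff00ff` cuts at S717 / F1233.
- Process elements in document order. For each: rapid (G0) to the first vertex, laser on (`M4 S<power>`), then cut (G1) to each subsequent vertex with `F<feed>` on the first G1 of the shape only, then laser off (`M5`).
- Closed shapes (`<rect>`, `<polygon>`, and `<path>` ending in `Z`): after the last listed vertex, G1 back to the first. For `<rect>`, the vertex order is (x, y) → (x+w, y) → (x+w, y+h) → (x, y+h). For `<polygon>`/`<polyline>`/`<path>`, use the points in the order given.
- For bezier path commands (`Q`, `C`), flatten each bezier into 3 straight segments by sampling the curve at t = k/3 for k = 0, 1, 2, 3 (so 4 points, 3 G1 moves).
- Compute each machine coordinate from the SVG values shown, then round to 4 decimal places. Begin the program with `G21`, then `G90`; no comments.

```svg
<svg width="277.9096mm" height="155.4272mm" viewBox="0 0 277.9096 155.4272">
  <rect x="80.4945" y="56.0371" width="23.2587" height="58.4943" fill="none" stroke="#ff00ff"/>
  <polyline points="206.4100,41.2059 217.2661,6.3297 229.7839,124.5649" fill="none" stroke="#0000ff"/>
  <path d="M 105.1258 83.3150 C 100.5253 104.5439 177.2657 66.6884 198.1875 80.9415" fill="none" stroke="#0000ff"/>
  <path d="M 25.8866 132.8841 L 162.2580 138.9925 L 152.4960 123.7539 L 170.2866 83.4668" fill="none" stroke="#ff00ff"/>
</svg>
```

viewBox `0 0 277.9096 155.4272` with mm width/height → 1 unit = 1 mm. Flip: y_m = 155.4272 − y_svg.

**Shape 1** — `<rect>` rectangle, stroke `#ff00ff` → cut (S717, F1233). Machine vertices: (80.4945,99.3901) → (103.7532,99.3901) → (103.7532,40.8958) → (80.4945,40.8958) → (80.4945,99.3901). Closed: final G1 returns to the first vertex.

**Shape 2** — `<polyline>` open polyline, stroke `#0000ff` → score (S600, F2008). Machine vertices: (206.4100,114.2213) → (217.2661,149.0975) → (229.7839,30.8623). Open path.

**Shape 3** — `<path>` cubic bezier, stroke `#0000ff` → score (S600, F2008). Control points (SVG): P0=(105.1258,83.3150), P1=(100.5253,104.5439), P2=(177.2657,66.6884), P3=(198.1875,80.9415); sampled at t=k/3. Machine vertices: (105.1258,72.1122) → (122.5590,66.4598) → (163.7395,75.4875) → (198.1875,74.4857). Open path.

**Shape 4** — `<path>` open polyline, stroke `#ff00ff` → cut (S717, F1233). Machine vertices: (25.8866,22.5431) → (162.2580,16.4347) → (152.4960,31.6733) → (170.2866,71.9604). Open path.

G21
G90
G0 X80.4945 Y99.3901
M4 S717
G1 X103.7532 Y99.3901 F1233
G1 X103.7532 Y40.8958
G1 X80.4945 Y40.8958
G1 X80.4945 Y99.3901
M5
G0 X206.4100 Y114.2213
M4 S600
G1 X217.2661 Y149.0975 F2008
G1 X229.7839 Y30.8623
M5
G0 X105.1258 Y72.1122
M4 S600
G1 X122.5590 Y66.4598 F2008
G1 X163.7395 Y75.4875
G1 X198.1875 Y74.4857
M5
G0 X25.8866 Y22.5431
M4 S717
G1 X162.2580 Y16.4347 F1233
G1 X152.4960 Y31.6733
G1 X170.2866 Y71.9604
M5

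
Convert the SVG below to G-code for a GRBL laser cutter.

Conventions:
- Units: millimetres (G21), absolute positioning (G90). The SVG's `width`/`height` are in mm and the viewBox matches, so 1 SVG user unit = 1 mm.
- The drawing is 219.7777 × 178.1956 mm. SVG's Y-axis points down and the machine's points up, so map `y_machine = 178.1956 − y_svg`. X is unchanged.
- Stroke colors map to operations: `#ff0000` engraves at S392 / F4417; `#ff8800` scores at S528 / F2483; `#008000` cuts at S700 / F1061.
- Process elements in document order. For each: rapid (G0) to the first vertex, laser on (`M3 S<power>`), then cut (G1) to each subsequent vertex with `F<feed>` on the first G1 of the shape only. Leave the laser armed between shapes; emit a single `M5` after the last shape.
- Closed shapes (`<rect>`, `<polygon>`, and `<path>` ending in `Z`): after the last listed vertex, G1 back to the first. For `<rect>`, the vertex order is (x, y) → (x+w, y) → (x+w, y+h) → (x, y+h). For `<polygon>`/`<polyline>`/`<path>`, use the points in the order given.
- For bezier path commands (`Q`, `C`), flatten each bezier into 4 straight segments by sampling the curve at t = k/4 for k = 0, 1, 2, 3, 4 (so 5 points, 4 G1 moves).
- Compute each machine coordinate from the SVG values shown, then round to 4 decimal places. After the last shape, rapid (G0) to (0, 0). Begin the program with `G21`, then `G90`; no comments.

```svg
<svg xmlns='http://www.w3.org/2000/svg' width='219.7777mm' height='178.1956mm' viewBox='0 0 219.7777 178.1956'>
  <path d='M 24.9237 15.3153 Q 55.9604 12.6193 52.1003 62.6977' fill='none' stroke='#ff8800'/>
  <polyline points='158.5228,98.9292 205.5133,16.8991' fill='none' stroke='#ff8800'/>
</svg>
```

Since the viewBox matches the mm dimensions, user units are millimetres directly. The only transform is the Y-flip y_m = 178.1956 − y_svg.

Shape 1 is a quadratic bezier drawn with `<path>`. Its stroke #ff8800 means score at S528, F2483. After flipping Y the toolpath is (24.9237,162.8803) → (38.2610,160.9299) → (47.2362,152.3827) → (51.8493,137.2387) → (52.1003,115.4979).

Shape 2 is a line segment drawn with `<polyline>`. Its stroke #ff8800 means score at S528, F2483. After flipping Y the toolpath is (158.5228,79.2664) → (205.5133,161.2965).

G21
G90
G0 X24.9237 Y162.8803
M3 S528
G1 X38.2610 Y160.9299 F2483
G1 X47.2362 Y152.3827
G1 X51.8493 Y137.2387
G1 X52.1003 Y115.4979
G0 X158.5228 Y79.2664
M3 S528
G1 X205.5133 Y161.2965 F2483
M5
G0 X0.0000 Y0.0000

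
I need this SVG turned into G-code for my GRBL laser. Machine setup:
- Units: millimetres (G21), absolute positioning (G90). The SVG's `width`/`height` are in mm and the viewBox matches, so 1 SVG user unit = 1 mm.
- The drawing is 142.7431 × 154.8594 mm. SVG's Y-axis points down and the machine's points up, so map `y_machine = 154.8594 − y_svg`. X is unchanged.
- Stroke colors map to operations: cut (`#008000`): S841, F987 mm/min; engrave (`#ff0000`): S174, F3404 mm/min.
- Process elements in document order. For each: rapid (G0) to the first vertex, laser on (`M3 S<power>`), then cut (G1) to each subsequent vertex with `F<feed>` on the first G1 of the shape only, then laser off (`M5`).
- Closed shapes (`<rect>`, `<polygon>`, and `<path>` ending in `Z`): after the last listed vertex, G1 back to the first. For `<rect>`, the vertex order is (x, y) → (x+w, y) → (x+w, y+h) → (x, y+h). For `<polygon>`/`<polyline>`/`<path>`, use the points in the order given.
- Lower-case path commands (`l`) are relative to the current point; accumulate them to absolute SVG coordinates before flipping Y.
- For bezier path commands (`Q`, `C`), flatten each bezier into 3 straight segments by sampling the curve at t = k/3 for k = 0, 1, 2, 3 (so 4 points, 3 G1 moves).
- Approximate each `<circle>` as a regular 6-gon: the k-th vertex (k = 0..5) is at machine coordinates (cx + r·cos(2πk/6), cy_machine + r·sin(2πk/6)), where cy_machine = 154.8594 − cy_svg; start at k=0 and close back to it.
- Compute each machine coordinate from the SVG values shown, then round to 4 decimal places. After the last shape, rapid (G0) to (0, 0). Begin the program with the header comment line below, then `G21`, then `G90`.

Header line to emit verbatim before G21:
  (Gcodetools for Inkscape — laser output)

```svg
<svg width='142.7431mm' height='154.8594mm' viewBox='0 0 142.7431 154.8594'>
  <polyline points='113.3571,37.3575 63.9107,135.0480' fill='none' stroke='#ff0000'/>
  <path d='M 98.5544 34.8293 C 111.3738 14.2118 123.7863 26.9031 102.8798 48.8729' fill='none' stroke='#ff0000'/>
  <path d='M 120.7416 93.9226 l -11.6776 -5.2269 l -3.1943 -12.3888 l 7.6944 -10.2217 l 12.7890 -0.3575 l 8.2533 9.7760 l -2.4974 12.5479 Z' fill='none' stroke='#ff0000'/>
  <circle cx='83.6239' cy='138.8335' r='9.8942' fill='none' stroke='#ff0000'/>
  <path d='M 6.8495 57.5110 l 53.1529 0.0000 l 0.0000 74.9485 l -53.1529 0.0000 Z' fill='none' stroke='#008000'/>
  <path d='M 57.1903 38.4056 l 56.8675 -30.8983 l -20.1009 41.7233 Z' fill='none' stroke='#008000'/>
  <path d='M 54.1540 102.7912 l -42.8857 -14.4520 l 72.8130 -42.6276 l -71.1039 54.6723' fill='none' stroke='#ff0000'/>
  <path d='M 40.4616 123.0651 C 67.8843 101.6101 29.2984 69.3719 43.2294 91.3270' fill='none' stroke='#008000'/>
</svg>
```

(Gcodetools for Inkscape — laser output)
G21
G90
G0 X113.3571 Y117.5019
M3 S174
G1 X63.9107 Y19.8114 F3404
M5
G0 X98.5544 Y120.0301
M3 S174
G1 X110.0192 Y130.4347 F3404
G1 X113.8989 Y123.9735
G1 X102.8798 Y105.9865
M5
G0 X120.7416 Y60.9368
M3 S174
G1 X109.0640 Y66.1637 F3404
G1 X105.8697 Y78.5525
G1 X113.5641 Y88.7742
G1 X126.3531 Y89.1317
G1 X134.6064 Y79.3557
G1 X132.1090 Y66.8078
G1 X120.7416 Y60.9368
M5
G0 X93.5181 Y16.0259
M3 S174
G1 X88.5710 Y24.5945 F3404
G1 X78.6768 Y24.5945
G1 X73.7297 Y16.0259
G1 X78.6768 Y7.4573
G1 X88.5710 Y7.4573
G1 X93.5181 Y16.0259
M5
G0 X6.8495 Y97.3484
M3 S841
G1 X60.0024 Y97.3484 F987
G1 X60.0024 Y22.3999
G1 X6.8495 Y22.3999
G1 X6.8495 Y97.3484
M5
G0 X57.1903 Y116.4538
M3 S841
G1 X114.0578 Y147.3521 F987
G1 X93.9569 Y105.6288
G1 X57.1903 Y116.4538
M5
G0 X54.1540 Y52.0682
M3 S174
G1 X11.2683 Y66.5202 F3404
G1 X84.0813 Y109.1478
G1 X12.9774 Y54.4755
M5
G0 X40.4616 Y31.7943
M3 S841
G1 X50.2713 Y54.4372 F987
G1 X42.4142 Y69.8296
G1 X43.2294 Y63.5324
M5
G0 X0.0000 Y0.0000

1 u = 1 mm; y_m = 154.8594 − y.

[1] `<polyline>` line segment, #ff0000→engrave S174 F3404: (113.3571,117.5019) → (63.9107,19.8114)

[2] `<path>` cubic bezier, #ff0000→engrave S174 F3404: (98.5544,120.0301) → (110.0192,130.4347) → (113.8989,123.9735) → (102.8798,105.9865)

[3] `<path>` regular polygon, #ff0000→engrave S174 F3404: (120.7416,60.9368) → (109.0640,66.1637) → (105.8697,78.5525) → (113.5641,88.7742) → (126.3531,89.1317) → (134.6064,79.3557) → (132.1090,66.8078) → (120.7416,60.9368) (closed)

[4] `<circle>` circle, #ff0000→engrave S174 F3404: (93.5181,16.0259) → (88.5710,24.5945) → (78.6768,24.5945) → (73.7297,16.0259) → (78.6768,7.4573) → (88.5710,7.4573) → (93.5181,16.0259) (closed)

[5] `<path>` rectangle, #008000→cut S841 F987: (6.8495,97.3484) → (60.0024,97.3484) → (60.0024,22.3999) → (6.8495,22.3999) → (6.8495,97.3484) (closed)

[6] `<path>` closed polygon, #008000→cut S841 F987: (57.1903,116.4538) → (114.0578,147.3521) → (93.9569,105.6288) → (57.1903,116.4538) (closed)

[7] `<path>` open polyline, #ff0000→engrave S174 F3404: (54.1540,52.0682) → (11.2683,66.5202) → (84.0813,109.1478) → (12.9774,54.4755)

[8] `<path>` cubic bezier, #008000→cut S841 F987: (40.4616,31.7943) → (50.2713,54.4372) → (42.4142,69.8296) → (43.2294,63.5324)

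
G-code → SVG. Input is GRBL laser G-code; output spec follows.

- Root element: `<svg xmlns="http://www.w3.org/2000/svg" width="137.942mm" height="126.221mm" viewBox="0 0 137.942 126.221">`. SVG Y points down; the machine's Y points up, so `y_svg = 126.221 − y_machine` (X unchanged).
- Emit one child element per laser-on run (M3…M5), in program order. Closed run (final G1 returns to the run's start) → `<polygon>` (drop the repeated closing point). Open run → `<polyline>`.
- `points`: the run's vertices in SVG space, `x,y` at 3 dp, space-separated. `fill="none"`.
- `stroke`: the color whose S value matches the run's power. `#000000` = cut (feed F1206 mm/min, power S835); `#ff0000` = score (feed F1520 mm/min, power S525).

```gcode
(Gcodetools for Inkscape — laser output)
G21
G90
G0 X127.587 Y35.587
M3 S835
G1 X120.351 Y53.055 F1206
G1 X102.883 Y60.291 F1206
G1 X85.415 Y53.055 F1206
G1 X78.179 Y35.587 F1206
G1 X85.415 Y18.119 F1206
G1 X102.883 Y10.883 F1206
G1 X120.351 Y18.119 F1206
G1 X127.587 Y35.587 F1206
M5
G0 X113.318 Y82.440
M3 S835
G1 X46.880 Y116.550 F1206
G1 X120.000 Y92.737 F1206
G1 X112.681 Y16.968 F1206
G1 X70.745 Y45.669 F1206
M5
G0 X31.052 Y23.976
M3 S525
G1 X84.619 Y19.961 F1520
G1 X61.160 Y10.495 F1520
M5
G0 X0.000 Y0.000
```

<svg xmlns="http://www.w3.org/2000/svg" width="137.942mm" height="126.221mm" viewBox="0 0 137.942 126.221">
  <polygon points="127.587,90.634 120.351,73.166 102.883,65.930 85.415,73.166 78.179,90.634 85.415,108.102 102.883,115.338 120.351,108.102" fill="none" stroke="#000000"/>
  <polyline points="113.318,43.781 46.880,9.671 120.000,33.484 112.681,109.253 70.745,80.552" fill="none" stroke="#000000"/>
  <polyline points="31.052,102.245 84.619,106.260 61.160,115.726" fill="none" stroke="#ff0000"/>
</svg>

Machine Y-up, SVG Y-down with viewBox height 126.221, so y_svg = 126.221 − y_machine; X carries over.

Run 1: S835 ⇒ cut layer `#000000`. The run returns to its start, so emit a `<polygon>` with points (Y-flipped): 127.587,90.634 120.351,73.166 102.883,65.930 85.415,73.166 78.179,90.634 85.415,108.102 102.883,115.338 120.351,108.102.

Run 2: S835 ⇒ cut layer `#000000`. The run is open, so emit a `<polyline>` with points (Y-flipped): 113.318,43.781 46.880,9.671 120.000,33.484 112.681,109.253 70.745,80.552.

Run 3: power S525 maps to stroke `#ff0000` (score). The run is open, so emit a `<polyline>` with points (Y-flipped): 31.052,102.245 84.619,106.260 61.160,115.726.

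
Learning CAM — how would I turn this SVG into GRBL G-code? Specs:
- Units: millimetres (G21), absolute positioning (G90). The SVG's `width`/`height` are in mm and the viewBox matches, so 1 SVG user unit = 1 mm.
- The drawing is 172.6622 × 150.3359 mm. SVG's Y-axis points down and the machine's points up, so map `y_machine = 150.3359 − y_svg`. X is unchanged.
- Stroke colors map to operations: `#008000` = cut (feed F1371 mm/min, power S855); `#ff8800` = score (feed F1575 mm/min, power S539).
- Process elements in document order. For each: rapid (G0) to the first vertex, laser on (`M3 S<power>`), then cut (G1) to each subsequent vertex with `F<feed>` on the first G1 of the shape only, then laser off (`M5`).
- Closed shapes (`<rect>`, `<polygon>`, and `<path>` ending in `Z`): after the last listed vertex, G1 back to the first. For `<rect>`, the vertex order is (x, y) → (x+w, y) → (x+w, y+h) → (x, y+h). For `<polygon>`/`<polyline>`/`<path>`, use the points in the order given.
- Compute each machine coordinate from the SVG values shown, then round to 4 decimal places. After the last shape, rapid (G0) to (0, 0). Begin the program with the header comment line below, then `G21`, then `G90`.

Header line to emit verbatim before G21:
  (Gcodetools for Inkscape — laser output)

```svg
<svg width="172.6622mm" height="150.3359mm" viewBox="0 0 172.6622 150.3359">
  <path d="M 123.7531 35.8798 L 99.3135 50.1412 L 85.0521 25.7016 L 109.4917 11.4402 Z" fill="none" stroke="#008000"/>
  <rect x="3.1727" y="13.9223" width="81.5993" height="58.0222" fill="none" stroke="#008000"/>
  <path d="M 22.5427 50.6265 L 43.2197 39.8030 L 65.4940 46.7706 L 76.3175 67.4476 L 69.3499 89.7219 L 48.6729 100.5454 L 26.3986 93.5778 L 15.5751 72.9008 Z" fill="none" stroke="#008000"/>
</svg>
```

(Gcodetools for Inkscape — laser output)
G21
G90
G0 X123.7531 Y114.4561
M3 S855
G1 X99.3135 Y100.1947 F1371
G1 X85.0521 Y124.6343
G1 X109.4917 Y138.8957
G1 X123.7531 Y114.4561
M5
G0 X3.1727 Y136.4136
M3 S855
G1 X84.7720 Y136.4136 F1371
G1 X84.7720 Y78.3914
G1 X3.1727 Y78.3914
G1 X3.1727 Y136.4136
M5
G0 X22.5427 Y99.7094
M3 S855
G1 X43.2197 Y110.5329 F1371
G1 X65.4940 Y103.5653
G1 X76.3175 Y82.8883
G1 X69.3499 Y60.6140
G1 X48.6729 Y49.7905
G1 X26.3986 Y56.7581
G1 X15.5751 Y77.4351
G1 X22.5427 Y99.7094
M5
G0 X0.0000 Y0.0000

viewBox `0 0 172.6622 150.3359` with mm width/height → 1 unit = 1 mm. Flip: y_m = 150.3359 − y_svg.

**Shape 1** — `<path>` regular polygon, stroke `#008000` → cut (S855, F1371). Machine vertices: (123.7531,114.4561) → (99.3135,100.1947) → (85.0521,124.6343) → (109.4917,138.8957) → (123.7531,114.4561). Closed: final G1 returns to the first vertex.

**Shape 2** — `<rect>` rectangle, stroke `#008000` → cut (S855, F1371). Machine vertices: (3.1727,136.4136) → (84.7720,136.4136) → (84.7720,78.3914) → (3.1727,78.3914) → (3.1727,136.4136). Closed: final G1 returns to the first vertex.

**Shape 3** — `<path>` regular polygon, stroke `#008000` → cut (S855, F1371). Machine vertices: (22.5427,99.7094) → (43.2197,110.5329) → (65.4940,103.5653) → (76.3175,82.8883) → (69.3499,60.6140) → (48.6729,49.7905) → (26.3986,56.7581) → (15.5751,77.4351) → (22.5427,99.7094). Closed: final G1 returns to the first vertex.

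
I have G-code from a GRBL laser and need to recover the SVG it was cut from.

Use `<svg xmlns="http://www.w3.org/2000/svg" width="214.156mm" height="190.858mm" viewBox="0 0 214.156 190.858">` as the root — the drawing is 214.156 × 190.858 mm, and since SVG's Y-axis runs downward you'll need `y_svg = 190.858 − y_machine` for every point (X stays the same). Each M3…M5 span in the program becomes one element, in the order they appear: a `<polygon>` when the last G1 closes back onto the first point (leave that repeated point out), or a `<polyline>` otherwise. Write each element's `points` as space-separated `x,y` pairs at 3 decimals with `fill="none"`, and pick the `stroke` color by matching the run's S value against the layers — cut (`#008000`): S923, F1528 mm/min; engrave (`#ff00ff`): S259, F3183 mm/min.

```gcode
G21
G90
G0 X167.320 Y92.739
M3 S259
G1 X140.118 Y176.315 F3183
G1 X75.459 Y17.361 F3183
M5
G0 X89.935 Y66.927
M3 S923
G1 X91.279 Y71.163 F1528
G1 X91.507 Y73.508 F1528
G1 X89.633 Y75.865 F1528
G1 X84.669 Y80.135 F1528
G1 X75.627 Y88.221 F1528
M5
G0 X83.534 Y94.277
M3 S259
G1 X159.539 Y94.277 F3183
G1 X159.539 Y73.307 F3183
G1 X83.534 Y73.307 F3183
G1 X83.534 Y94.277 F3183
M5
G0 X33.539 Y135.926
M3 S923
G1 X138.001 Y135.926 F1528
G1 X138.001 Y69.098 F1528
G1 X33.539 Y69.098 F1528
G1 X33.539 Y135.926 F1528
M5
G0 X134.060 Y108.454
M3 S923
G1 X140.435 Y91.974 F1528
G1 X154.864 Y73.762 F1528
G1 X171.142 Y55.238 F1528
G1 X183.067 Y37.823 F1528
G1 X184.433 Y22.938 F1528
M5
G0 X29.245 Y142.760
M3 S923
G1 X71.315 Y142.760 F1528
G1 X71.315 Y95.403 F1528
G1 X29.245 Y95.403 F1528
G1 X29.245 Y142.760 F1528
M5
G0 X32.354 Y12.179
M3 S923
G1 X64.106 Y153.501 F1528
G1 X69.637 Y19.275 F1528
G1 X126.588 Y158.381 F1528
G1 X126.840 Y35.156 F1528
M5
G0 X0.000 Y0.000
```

<svg xmlns="http://www.w3.org/2000/svg" width="214.156mm" height="190.858mm" viewBox="0 0 214.156 190.858">
  <polyline points="167.320,98.119 140.118,14.543 75.459,173.497" fill="none" stroke="#ff00ff"/>
  <polyline points="89.935,123.931 91.279,119.695 91.507,117.350 89.633,114.993 84.669,110.723 75.627,102.637" fill="none" stroke="#008000"/>
  <polygon points="83.534,96.581 159.539,96.581 159.539,117.551 83.534,117.551" fill="none" stroke="#ff00ff"/>
  <polygon points="33.539,54.932 138.001,54.932 138.001,121.760 33.539,121.760" fill="none" stroke="#008000"/>
  <polyline points="134.060,82.404 140.435,98.884 154.864,117.096 171.142,135.620 183.067,153.035 184.433,167.920" fill="none" stroke="#008000"/>
  <polygon points="29.245,48.098 71.315,48.098 71.315,95.455 29.245,95.455" fill="none" stroke="#008000"/>
  <polyline points="32.354,178.679 64.106,37.357 69.637,171.583 126.588,32.477 126.840,155.702" fill="none" stroke="#008000"/>
</svg>

Machine Y-up, SVG Y-down with viewBox height 190.858, so y_svg = 190.858 − y_machine; X carries over.

Run 1: the run's S259 means `#ff00ff` (engrave). The run is open, so emit a `<polyline>` with points (Y-flipped): 167.320,98.119 140.118,14.543 75.459,173.497.

Run 2: the run's S923 means `#008000` (cut). The run is open, so emit a `<polyline>` with points (Y-flipped): 89.935,123.931 91.279,119.695 91.507,117.350 89.633,114.993 84.669,110.723 75.627,102.637.

Run 3: power S259 maps to stroke `#ff00ff` (engrave). The run returns to its start, so emit a `<polygon>` with points (Y-flipped): 83.534,96.581 159.539,96.581 159.539,117.551 83.534,117.551.

Run 4: S923 ⇒ cut layer `#008000`. The run returns to its start, so emit a `<polygon>` with points (Y-flipped): 33.539,54.932 138.001,54.932 138.001,121.760 33.539,121.760.

Run 5: the run's S923 means `#008000` (cut). The run is open, so emit a `<polyline>` with points (Y-flipped): 134.060,82.404 140.435,98.884 154.864,117.096 171.142,135.620 183.067,153.035 184.433,167.920.

Run 6: the run's S923 means `#008000` (cut). The run returns to its start, so emit a `<polygon>` with points (Y-flipped): 29.245,48.098 71.315,48.098 71.315,95.455 29.245,95.455.

Run 7: S923 ⇒ cut layer `#008000`. The run is open, so emit a `<polyline>` with points (Y-flipped): 32.354,178.679 64.106,37.357 69.637,171.583 126.588,32.477 126.840,155.702.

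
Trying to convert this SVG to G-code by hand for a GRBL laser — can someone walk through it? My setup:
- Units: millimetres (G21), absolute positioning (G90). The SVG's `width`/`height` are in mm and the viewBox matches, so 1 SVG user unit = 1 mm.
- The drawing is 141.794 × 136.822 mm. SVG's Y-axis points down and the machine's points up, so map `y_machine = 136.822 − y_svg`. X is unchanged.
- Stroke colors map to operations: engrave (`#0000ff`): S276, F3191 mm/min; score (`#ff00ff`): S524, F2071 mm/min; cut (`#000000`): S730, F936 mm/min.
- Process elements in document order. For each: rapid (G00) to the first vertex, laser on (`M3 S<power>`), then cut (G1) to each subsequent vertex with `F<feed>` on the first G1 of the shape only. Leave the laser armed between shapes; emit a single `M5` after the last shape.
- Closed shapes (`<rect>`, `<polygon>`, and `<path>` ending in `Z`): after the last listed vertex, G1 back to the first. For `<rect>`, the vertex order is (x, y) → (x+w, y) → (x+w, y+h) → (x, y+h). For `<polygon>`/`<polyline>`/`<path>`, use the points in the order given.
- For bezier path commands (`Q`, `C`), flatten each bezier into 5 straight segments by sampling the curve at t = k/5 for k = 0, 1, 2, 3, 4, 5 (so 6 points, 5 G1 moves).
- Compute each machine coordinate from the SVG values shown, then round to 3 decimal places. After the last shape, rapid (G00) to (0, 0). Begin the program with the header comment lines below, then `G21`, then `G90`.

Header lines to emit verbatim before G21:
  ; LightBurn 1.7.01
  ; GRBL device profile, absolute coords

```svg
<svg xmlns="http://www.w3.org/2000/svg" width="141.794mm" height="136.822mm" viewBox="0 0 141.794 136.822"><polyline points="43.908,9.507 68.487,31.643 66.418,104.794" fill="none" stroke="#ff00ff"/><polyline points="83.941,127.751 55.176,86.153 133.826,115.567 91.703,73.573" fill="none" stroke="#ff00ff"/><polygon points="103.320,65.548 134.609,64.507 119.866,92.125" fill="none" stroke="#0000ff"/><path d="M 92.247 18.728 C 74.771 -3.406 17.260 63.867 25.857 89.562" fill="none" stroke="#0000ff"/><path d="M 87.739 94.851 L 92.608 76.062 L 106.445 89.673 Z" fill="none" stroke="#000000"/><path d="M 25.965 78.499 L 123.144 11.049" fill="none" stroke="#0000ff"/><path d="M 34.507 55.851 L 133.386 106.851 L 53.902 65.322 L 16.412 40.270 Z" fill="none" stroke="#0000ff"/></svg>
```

1 u = 1 mm; y_m = 136.822 − y.

[1] `<polyline>` open polyline, #ff00ff→score S524 F2071: (43.908,127.315) → (68.487,105.179) → (66.418,32.028)

[2] `<polyline>` open polyline, #ff00ff→score S524 F2071: (83.941,9.071) → (55.176,50.669) → (133.826,21.255) → (91.703,63.249)

[3] `<polygon>` regular polygon, #0000ff→engrave S276 F3191: (103.320,71.274) → (134.609,72.315) → (119.866,44.697) → (103.320,71.274) (closed)

[4] `<path>` cubic bezier, #0000ff→engrave S276 F3191: (92.247,118.094) → (77.806,121.693) → (58.852,110.122) → (40.479,89.668) → (27.783,66.618) → (25.857,47.260)

[5] `<path>` regular polygon, #000000→cut S730 F936: (87.739,41.971) → (92.608,60.760) → (106.445,47.149) → (87.739,41.971) (closed)

[6] `<path>` line segment, #0000ff→engrave S276 F3191: (25.965,58.323) → (123.144,125.773)

[7] `<path>` closed polygon, #0000ff→engrave S276 F3191: (34.507,80.971) → (133.386,29.971) → (53.902,71.500) → (16.412,96.552) → (34.507,80.971) (closed)

; LightBurn 1.7.01
; GRBL device profile, absolute coords
G21
G90
G00 X43.908 Y127.315
M3 S524
G1 X68.487 Y105.179 F2071
G1 X66.418 Y32.028
G00 X83.941 Y9.071
M3 S524
G1 X55.176 Y50.669 F2071
G1 X133.826 Y21.255
G1 X91.703 Y63.249
G00 X103.320 Y71.274
M3 S276
G1 X134.609 Y72.315 F3191
G1 X119.866 Y44.697
G1 X103.320 Y71.274
G00 X92.247 Y118.094
M3 S276
G1 X77.806 Y121.693 F3191
G1 X58.852 Y110.122
G1 X40.479 Y89.668
G1 X27.783 Y66.618
G1 X25.857 Y47.260
G00 X87.739 Y41.971
M3 S730
G1 X92.608 Y60.760 F936
G1 X106.445 Y47.149
G1 X87.739 Y41.971
G00 X25.965 Y58.323
M3 S276
G1 X123.144 Y125.773 F3191
G00 X34.507 Y80.971
M3 S276
G1 X133.386 Y29.971 F3191
G1 X53.902 Y71.500
G1 X16.412 Y96.552
G1 X34.507 Y80.971
M5
G00 X0.000 Y0.000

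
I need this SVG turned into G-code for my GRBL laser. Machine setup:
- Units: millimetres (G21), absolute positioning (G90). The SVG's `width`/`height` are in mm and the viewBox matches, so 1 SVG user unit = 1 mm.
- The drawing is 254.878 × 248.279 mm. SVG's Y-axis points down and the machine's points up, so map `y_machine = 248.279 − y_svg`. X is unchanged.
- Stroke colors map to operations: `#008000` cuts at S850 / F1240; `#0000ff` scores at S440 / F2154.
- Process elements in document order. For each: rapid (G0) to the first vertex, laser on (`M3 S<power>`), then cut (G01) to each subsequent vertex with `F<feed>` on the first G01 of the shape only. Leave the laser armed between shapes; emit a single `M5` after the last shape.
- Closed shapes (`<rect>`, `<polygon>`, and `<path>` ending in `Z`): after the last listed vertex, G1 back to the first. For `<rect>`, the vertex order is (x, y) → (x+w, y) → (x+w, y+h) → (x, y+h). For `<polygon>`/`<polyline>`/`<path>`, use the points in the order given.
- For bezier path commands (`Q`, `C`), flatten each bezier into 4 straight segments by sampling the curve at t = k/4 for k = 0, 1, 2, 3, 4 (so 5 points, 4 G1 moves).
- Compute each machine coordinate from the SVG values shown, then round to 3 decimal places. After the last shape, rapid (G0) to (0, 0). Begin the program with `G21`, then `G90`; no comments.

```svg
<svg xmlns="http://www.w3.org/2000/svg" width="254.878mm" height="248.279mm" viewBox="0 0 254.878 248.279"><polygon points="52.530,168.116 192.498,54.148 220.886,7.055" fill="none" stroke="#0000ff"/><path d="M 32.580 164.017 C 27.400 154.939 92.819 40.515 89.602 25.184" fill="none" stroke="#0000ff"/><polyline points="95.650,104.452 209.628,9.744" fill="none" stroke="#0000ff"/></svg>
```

Since the viewBox matches the mm dimensions, user units are millimetres directly. The only transform is the Y-flip y_m = 248.279 − y_svg.

Shape 1 is a closed polygon drawn with `<polygon>`. Its stroke #0000ff means score at S440, F2154. After flipping Y the toolpath is (52.530,80.163) → (192.498,194.131) → (220.886,241.224) → (52.530,80.163), returning to the start.

Shape 2 is a cubic bezier drawn with `<path>`. Its stroke #0000ff means score at S440, F2154. After flipping Y the toolpath is (32.580,84.262) → (39.757,107.629) → (60.355,151.334) → (81.321,196.211) → (89.602,223.095).

Shape 3 is a line segment drawn with `<polyline>`. Its stroke #0000ff means score at S440, F2154. After flipping Y the toolpath is (95.650,143.827) → (209.628,238.535).

G21
G90
G0 X52.530 Y80.163
M3 S440
G01 X192.498 Y194.131 F2154
G01 X220.886 Y241.224
G01 X52.530 Y80.163
G0 X32.580 Y84.262
M3 S440
G01 X39.757 Y107.629 F2154
G01 X60.355 Y151.334
G01 X81.321 Y196.211
G01 X89.602 Y223.095
G0 X95.650 Y143.827
M3 S440
G01 X209.628 Y238.535 F2154
M5
G0 X0.000 Y0.000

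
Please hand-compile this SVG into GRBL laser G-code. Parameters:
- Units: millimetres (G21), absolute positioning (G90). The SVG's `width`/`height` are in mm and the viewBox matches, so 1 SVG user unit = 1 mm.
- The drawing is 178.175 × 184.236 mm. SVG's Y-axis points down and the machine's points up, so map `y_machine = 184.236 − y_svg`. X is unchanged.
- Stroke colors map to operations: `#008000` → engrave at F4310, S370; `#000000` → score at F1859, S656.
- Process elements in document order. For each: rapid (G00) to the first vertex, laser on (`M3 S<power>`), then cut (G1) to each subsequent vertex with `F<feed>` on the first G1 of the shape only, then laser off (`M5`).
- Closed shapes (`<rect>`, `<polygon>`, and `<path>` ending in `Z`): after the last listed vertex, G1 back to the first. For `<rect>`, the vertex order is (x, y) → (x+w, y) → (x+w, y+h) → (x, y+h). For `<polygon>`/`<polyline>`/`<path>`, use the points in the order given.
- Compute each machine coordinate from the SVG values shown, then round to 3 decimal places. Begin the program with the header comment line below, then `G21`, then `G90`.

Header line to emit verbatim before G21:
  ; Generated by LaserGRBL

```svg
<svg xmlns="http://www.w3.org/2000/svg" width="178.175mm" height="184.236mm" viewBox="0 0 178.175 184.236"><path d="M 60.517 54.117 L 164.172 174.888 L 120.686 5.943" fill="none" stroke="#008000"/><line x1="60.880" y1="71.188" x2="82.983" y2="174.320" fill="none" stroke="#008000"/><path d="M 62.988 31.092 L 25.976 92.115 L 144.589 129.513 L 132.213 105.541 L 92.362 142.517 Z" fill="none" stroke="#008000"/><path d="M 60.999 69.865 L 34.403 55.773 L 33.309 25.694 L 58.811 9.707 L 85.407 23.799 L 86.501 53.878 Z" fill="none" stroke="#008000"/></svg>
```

; Generated by LaserGRBL
G21
G90
G00 X60.517 Y130.119
M3 S370
G1 X164.172 Y9.348 F4310
G1 X120.686 Y178.293
M5
G00 X60.880 Y113.048
M3 S370
G1 X82.983 Y9.916 F4310
M5
G00 X62.988 Y153.144
M3 S370
G1 X25.976 Y92.121 F4310
G1 X144.589 Y54.723
G1 X132.213 Y78.695
G1 X92.362 Y41.719
G1 X62.988 Y153.144
M5
G00 X60.999 Y114.371
M3 S370
G1 X34.403 Y128.463 F4310
G1 X33.309 Y158.542
G1 X58.811 Y174.529
G1 X85.407 Y160.437
G1 X86.501 Y130.358
G1 X60.999 Y114.371
M5

1 u = 1 mm; y_m = 184.236 − y.

[1] `<path>` open polyline, #008000→engrave S370 F4310: (60.517,130.119) → (164.172,9.348) → (120.686,178.293)

[2] `<line>` line segment, #008000→engrave S370 F4310: (60.880,113.048) → (82.983,9.916)

[3] `<path>` closed polygon, #008000→engrave S370 F4310: (62.988,153.144) → (25.976,92.121) → (144.589,54.723) → (132.213,78.695) → (92.362,41.719) → (62.988,153.144) (closed)

[4] `<path>` regular polygon, #008000→engrave S370 F4310: (60.999,114.371) → (34.403,128.463) → (33.309,158.542) → (58.811,174.529) → (85.407,160.437) → (86.501,130.358) → (60.999,114.371) (closed)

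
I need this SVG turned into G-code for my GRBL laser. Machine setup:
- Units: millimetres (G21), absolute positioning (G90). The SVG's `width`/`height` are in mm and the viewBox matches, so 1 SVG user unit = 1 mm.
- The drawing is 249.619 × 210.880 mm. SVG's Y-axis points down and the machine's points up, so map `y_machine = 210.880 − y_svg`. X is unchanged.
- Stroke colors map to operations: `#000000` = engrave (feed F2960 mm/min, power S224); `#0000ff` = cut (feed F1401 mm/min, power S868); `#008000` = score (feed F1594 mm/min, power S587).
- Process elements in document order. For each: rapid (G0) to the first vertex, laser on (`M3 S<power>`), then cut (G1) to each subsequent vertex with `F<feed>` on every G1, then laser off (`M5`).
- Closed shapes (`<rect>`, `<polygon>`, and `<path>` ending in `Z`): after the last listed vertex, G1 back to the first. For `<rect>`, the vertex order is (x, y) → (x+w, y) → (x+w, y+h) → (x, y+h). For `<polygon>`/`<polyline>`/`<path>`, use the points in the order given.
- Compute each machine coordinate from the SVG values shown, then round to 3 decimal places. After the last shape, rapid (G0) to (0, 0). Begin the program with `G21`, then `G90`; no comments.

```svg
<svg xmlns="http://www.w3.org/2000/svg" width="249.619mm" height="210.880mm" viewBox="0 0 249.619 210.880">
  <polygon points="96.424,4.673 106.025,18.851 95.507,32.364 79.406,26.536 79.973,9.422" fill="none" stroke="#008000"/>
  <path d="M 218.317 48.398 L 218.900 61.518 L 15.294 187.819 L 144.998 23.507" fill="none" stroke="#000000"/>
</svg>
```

Since the viewBox matches the mm dimensions, user units are millimetres directly. The only transform is the Y-flip y_m = 210.880 − y_svg.

Shape 1 is a regular polygon drawn with `<polygon>`. Its stroke #008000 means score at S587, F1594. After flipping Y the toolpath is (96.424,206.207) → (106.025,192.029) → (95.507,178.516) → (79.406,184.344) → (79.973,201.458) → (96.424,206.207), returning to the start.

Shape 2 is a open polyline drawn with `<path>`. Its stroke #000000 means engrave at S224, F2960. After flipping Y the toolpath is (218.317,162.482) → (218.900,149.362) → (15.294,23.061) → (144.998,187.373).

G21
G90
G0 X96.424 Y206.207
M3 S587
G1 X106.025 Y192.029 F1594
G1 X95.507 Y178.516 F1594
G1 X79.406 Y184.344 F1594
G1 X79.973 Y201.458 F1594
G1 X96.424 Y206.207 F1594
M5
G0 X218.317 Y162.482
M3 S224
G1 X218.900 Y149.362 F2960
G1 X15.294 Y23.061 F2960
G1 X144.998 Y187.373 F2960
M5
G0 X0.000 Y0.000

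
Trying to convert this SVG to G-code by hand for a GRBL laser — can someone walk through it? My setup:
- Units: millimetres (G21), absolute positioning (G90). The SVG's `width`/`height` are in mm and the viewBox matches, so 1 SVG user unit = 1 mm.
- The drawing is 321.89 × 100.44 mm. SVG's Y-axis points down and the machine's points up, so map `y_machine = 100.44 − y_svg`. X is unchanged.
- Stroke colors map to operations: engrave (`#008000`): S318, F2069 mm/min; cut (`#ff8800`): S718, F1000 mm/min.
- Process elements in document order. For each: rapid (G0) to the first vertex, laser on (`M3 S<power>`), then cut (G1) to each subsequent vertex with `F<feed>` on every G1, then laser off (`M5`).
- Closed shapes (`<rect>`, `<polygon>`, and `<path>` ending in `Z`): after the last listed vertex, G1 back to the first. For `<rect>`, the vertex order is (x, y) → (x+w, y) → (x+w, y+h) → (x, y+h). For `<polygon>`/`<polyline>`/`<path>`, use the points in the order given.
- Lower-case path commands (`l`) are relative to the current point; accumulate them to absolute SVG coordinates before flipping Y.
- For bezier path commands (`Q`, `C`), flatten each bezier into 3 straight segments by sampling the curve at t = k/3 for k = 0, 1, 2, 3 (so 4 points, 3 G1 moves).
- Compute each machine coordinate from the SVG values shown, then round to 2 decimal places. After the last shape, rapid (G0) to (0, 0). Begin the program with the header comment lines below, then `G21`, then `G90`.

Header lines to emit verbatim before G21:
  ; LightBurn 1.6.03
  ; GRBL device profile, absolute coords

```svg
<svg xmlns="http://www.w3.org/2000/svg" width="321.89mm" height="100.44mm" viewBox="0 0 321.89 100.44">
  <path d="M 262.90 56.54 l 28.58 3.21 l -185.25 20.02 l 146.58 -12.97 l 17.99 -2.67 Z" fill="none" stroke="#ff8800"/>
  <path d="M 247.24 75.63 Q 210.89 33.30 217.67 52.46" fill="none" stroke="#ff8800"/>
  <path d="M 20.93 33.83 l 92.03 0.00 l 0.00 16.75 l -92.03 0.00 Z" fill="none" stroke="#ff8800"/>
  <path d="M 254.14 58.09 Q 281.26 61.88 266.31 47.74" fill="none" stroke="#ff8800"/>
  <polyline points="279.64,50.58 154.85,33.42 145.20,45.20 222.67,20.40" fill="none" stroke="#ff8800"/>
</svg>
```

; LightBurn 1.6.03
; GRBL device profile, absolute coords
G21
G90
G0 X262.90 Y43.90
M3 S718
G1 X291.48 Y40.69 F1000
G1 X106.23 Y20.67 F1000
G1 X252.81 Y33.64 F1000
G1 X270.80 Y36.31 F1000
G1 X262.90 Y43.90 F1000
M5
G0 X247.24 Y24.81
M3 S718
G1 X227.80 Y46.20 F1000
G1 X217.94 Y53.92 F1000
G1 X217.67 Y47.98 F1000
M5
G0 X20.93 Y66.61
M3 S718
G1 X112.96 Y66.61 F1000
G1 X112.96 Y49.86 F1000
G1 X20.93 Y49.86 F1000
G1 X20.93 Y66.61 F1000
M5
G0 X254.14 Y42.35
M3 S718
G1 X267.55 Y41.82 F1000
G1 X271.60 Y45.27 F1000
G1 X266.31 Y52.70 F1000
M5
G0 X279.64 Y49.86
M3 S718
G1 X154.85 Y67.02 F1000
G1 X145.20 Y55.24 F1000
G1 X222.67 Y80.04 F1000
M5
G0 X0.00 Y0.00

viewBox `0 0 321.89 100.44` with mm width/height → 1 unit = 1 mm. Flip: y_m = 100.44 − y_svg.

**Shape 1** — `<path>` closed polygon, stroke `#ff8800` → cut (S718, F1000). Machine vertices: (262.90,43.90) → (291.48,40.69) → (106.23,20.67) → (252.81,33.64) → (270.80,36.31) → (262.90,43.90). Closed: final G1 returns to the first vertex.

**Shape 2** — `<path>` quadratic bezier, stroke `#ff8800` → cut (S718, F1000). Control points (SVG): P0=(247.24,75.63), P1=(210.89,33.30), P2=(217.67,52.46); sampled at t=k/3. Machine vertices: (247.24,24.81) → (227.80,46.20) → (217.94,53.92) → (217.67,47.98). Open path.

**Shape 3** — `<path>` rectangle, stroke `#ff8800` → cut (S718, F1000). Machine vertices: (20.93,66.61) → (112.96,66.61) → (112.96,49.86) → (20.93,49.86) → (20.93,66.61). Closed: final G1 returns to the first vertex.

**Shape 4** — `<path>` quadratic bezier, stroke `#ff8800` → cut (S718, F1000). Control points (SVG): P0=(254.14,58.09), P1=(281.26,61.88), P2=(266.31,47.74); sampled at t=k/3. Machine vertices: (254.14,42.35) → (267.55,41.82) → (271.60,45.27) → (266.31,52.70). Open path.

**Shape 5** — `<polyline>` open polyline, stroke `#ff8800` → cut (S718, F1000). Machine vertices: (279.64,49.86) → (154.85,67.02) → (145.20,55.24) → (222.67,80.04). Open path.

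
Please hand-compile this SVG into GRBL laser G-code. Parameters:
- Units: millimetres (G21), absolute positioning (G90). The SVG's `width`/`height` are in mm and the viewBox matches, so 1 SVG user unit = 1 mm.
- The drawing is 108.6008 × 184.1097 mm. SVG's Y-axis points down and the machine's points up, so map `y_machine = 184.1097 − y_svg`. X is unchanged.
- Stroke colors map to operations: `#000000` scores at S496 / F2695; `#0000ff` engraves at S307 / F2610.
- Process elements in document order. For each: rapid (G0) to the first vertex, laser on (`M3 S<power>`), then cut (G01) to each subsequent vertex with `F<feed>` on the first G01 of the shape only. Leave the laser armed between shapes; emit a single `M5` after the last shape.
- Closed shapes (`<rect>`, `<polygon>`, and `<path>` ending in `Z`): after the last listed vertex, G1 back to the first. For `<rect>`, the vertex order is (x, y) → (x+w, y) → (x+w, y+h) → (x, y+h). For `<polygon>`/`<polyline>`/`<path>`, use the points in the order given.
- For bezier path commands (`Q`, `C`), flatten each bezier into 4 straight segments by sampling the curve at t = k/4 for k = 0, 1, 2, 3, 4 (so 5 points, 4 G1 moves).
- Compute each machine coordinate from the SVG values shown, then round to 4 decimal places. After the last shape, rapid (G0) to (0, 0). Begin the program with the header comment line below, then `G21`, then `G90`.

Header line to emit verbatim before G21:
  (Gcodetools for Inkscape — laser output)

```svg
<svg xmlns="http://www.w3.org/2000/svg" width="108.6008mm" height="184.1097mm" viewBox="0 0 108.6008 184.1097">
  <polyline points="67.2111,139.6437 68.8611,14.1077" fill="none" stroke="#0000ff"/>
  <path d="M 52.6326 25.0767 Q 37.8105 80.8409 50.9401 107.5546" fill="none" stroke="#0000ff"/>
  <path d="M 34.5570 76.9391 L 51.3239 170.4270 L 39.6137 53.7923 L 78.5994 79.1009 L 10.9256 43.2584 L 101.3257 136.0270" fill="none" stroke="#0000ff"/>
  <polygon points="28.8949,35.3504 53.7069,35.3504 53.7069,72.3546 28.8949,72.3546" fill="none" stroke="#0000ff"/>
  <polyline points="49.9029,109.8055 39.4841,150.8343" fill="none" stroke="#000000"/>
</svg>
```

(Gcodetools for Inkscape — laser output)
G21
G90
G0 X67.2111 Y44.4660
M3 S307
G01 X68.8611 Y170.0020 F2610
G0 X52.6326 Y159.0330
M3 S307
G01 X46.9685 Y132.9666 F2610
G01 X44.7984 Y110.5314
G01 X46.1223 Y91.7276
G01 X50.9401 Y76.5551
G0 X34.5570 Y107.1706
M3 S307
G01 X51.3239 Y13.6827 F2610
G01 X39.6137 Y130.3174
G01 X78.5994 Y105.0088
G01 X10.9256 Y140.8513
G01 X101.3257 Y48.0827
G0 X28.8949 Y148.7593
M3 S307
G01 X53.7069 Y148.7593 F2610
G01 X53.7069 Y111.7551
G01 X28.8949 Y111.7551
G01 X28.8949 Y148.7593
G0 X49.9029 Y74.3042
M3 S496
G01 X39.4841 Y33.2754 F2695
M5
G0 X0.0000 Y0.0000

Since the viewBox matches the mm dimensions, user units are millimetres directly. The only transform is the Y-flip y_m = 184.1097 − y_svg.

Shape 1 is a line segment drawn with `<polyline>`. Its stroke #0000ff means engrave at S307, F2610. After flipping Y the toolpath is (67.2111,44.4660) → (68.8611,170.0020).

Shape 2 is a quadratic bezier drawn with `<path>`. Its stroke #0000ff means engrave at S307, F2610. After flipping Y the toolpath is (52.6326,159.0330) → (46.9685,132.9666) → (44.7984,110.5314) → (46.1223,91.7276) → (50.9401,76.5551).

Shape 3 is a open polyline drawn with `<path>`. Its stroke #0000ff means engrave at S307, F2610. After flipping Y the toolpath is (34.5570,107.1706) → (51.3239,13.6827) → (39.6137,130.3174) → (78.5994,105.0088) → (10.9256,140.8513) → (101.3257,48.0827).

Shape 4 is a rectangle drawn with `<polygon>`. Its stroke #0000ff means engrave at S307, F2610. After flipping Y the toolpath is (28.8949,148.7593) → (53.7069,148.7593) → (53.7069,111.7551) → (28.8949,111.7551) → (28.8949,148.7593), returning to the start.

Shape 5 is a line segment drawn with `<polyline>`. Its stroke #000000 means score at S496, F2695. After flipping Y the toolpath is (49.9029,74.3042) → (39.4841,33.2754).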